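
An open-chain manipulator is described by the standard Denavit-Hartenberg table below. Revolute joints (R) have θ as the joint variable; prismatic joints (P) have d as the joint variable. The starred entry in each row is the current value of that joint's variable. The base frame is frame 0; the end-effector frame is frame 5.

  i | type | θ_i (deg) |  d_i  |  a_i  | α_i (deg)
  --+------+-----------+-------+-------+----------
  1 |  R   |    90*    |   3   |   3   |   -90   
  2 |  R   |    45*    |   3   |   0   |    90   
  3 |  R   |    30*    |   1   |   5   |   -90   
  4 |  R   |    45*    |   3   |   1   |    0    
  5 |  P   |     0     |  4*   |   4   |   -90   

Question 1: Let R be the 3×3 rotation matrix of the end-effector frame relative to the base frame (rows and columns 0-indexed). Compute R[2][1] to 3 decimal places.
-0.354

End-effector y-axis (col 1 of R) = (0.8660,0.3536,-0.3536)
R[2][1] = -0.3536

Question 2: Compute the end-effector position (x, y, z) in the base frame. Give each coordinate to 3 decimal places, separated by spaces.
after link 1: o_1 = (0.0000, 3.0000, 3.0000)
after link 2: o_2 = (-3.0000, 3.0000, 3.0000)
after link 3: o_3 = (-5.5000, 6.7690, 0.6452)
after link 4: o_4 = (-8.4516, 5.6413, 0.7729)
after link 5: o_5 = (-13.3299, 3.9592, -1.5449)

-13.330 3.959 -1.545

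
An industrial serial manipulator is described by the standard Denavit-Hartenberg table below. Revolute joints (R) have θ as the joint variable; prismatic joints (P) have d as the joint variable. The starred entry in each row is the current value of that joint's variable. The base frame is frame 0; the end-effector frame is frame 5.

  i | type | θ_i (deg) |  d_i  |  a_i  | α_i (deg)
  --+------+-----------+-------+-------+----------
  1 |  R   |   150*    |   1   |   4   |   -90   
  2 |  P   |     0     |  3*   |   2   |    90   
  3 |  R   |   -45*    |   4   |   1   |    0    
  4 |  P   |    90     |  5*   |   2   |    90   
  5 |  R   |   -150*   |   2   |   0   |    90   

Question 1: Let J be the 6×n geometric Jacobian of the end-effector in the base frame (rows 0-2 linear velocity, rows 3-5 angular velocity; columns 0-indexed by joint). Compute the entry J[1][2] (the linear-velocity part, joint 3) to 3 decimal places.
-2.708

axis z_2 = (0.0000,0.0000,1.0000); lever o_n−o_2 = (-2.7083,2.3801,9.0000)
cross product → J_v[:, 2] = (-2.3801,-2.7083,0.0000)
J_ω[:, 2] = z_2
entry J[1][2] = -2.7083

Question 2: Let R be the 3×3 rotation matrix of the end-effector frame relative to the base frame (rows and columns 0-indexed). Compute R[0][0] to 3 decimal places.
0.837

End-effector x-axis (col 0 of R) = (0.8365,0.2241,-0.5000)
R[0][0] = 0.8365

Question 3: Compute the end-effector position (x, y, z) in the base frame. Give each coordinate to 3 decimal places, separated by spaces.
after link 1: o_1 = (-3.4641, 2.0000, 1.0000)
after link 2: o_2 = (-6.6962, 0.4019, 1.0000)
after link 3: o_3 = (-6.9550, 1.3678, 5.0000)
after link 4: o_4 = (-8.8868, 0.8502, 10.0000)
after link 5: o_5 = (-9.4045, 2.7821, 10.0000)

-9.404 2.782 10.000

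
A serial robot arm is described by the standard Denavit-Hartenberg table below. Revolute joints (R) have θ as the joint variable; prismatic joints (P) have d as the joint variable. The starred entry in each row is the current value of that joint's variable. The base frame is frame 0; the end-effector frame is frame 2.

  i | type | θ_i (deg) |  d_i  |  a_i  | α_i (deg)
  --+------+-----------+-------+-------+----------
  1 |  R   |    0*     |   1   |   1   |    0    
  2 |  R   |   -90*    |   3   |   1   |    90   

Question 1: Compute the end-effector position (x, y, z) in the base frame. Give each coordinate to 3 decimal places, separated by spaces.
1.000 -1.000 4.000

after link 1: o_1 = (1.0000, 0.0000, 1.0000)
after link 2: o_2 = (1.0000, -1.0000, 4.0000)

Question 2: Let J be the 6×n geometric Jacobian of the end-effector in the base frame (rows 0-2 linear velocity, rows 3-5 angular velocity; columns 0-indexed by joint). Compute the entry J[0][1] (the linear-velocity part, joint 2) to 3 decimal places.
axis z_1 = (0.0000,0.0000,1.0000); lever o_n−o_1 = (0.0000,-1.0000,3.0000)
cross product → J_v[:, 1] = (1.0000,0.0000,-0.0000)
J_ω[:, 1] = z_1
entry J[0][1] = 1.0000

1.000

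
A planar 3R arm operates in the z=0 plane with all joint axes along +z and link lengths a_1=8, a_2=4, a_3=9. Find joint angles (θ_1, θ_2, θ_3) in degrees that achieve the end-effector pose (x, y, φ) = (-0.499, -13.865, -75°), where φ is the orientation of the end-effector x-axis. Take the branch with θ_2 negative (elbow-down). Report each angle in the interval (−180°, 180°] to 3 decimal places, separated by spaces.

-89.999 -134.999 149.998

wrist centre = target − a_3·(cos φ, sin φ) = (-2.8284, -5.1717)
cos θ_2 = (34.7458−8²−4²)/(2·8·4) = -0.7071; θ_2 = -134.9992° (elbow-down)
β = atan2(-5.1717,-2.8284) = -118.6741°; ψ = atan2(-2.8285,5.1716) = -28.6752°
θ_1 = β − ψ = -89.9989°
θ_3 = φ − θ_1 − θ_2 = 149.9981° (wrapped to (-180°,180°])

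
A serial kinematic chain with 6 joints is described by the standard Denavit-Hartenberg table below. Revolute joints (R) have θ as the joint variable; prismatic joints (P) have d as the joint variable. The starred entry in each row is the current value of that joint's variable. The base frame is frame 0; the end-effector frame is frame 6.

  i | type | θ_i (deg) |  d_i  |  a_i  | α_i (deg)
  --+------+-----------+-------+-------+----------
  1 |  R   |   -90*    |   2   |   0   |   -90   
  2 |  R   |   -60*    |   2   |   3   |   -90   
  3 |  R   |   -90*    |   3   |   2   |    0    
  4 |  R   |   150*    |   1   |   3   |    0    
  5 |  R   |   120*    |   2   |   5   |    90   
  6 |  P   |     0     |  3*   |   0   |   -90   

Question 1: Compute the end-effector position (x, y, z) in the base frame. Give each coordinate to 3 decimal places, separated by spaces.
-1.598 -4.946 -1.433

after link 1: o_1 = (0.0000, 0.0000, 2.0000)
after link 2: o_2 = (2.0000, -1.5000, 4.5981)
after link 3: o_3 = (4.0000, -4.0981, 3.0981)
after link 4: o_4 = (1.4019, -5.7141, 3.8971)
after link 5: o_5 = (1.4019, -4.9462, -1.4330)
after link 6: o_6 = (-1.5981, -4.9462, -1.4330)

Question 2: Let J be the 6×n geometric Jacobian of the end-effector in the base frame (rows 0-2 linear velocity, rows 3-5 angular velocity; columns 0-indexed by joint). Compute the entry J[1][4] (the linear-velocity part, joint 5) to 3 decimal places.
1.500

axis z_4 = (0.0000,-0.8660,-0.5000); lever o_n−o_4 = (-3.0000,0.7679,-5.3301)
cross product → J_v[:, 4] = (5.0000,1.5000,-2.5981)
J_ω[:, 4] = z_4
entry J[1][4] = 1.5000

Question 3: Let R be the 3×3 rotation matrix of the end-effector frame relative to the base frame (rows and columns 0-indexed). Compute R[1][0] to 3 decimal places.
End-effector x-axis (col 0 of R) = (-0.0000,0.5000,-0.8660)
R[1][0] = 0.5000

0.500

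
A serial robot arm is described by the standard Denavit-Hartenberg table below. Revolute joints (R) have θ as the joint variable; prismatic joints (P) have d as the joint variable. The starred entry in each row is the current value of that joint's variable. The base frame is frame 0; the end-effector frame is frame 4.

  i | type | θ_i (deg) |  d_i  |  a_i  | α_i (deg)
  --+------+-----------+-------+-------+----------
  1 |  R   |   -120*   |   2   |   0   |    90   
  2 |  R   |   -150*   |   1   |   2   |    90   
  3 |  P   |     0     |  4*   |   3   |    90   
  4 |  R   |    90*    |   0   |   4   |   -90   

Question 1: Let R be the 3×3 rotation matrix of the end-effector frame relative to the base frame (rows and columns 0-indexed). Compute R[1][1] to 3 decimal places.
0.500

End-effector y-axis (col 1 of R) = (-0.8660,0.5000,-0.0000)
R[1][1] = 0.5000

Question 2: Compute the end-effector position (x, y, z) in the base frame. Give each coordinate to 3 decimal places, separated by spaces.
3.299 7.714 6.428

after link 1: o_1 = (0.0000, 0.0000, 2.0000)
after link 2: o_2 = (-0.0000, 2.0000, 1.0000)
after link 3: o_3 = (2.2990, 5.9821, 2.9641)
after link 4: o_4 = (3.2990, 7.7141, 6.4282)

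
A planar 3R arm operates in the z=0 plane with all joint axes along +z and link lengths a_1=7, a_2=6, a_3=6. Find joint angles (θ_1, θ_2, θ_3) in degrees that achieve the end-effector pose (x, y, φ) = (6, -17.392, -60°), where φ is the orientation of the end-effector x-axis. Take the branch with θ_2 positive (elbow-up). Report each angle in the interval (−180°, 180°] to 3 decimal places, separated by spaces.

wrist centre = target − a_3·(cos φ, sin φ) = (3.0000, -12.1958)
cos θ_2 = (157.7387−7²−6²)/(2·7·6) = 0.8659; θ_2 = 30.0101° (elbow-up)
β = atan2(-12.1958,3.0000) = -76.1805°; ψ = atan2(3.0009,12.1956) = 13.8239°
θ_1 = β − ψ = -90.0043°
θ_3 = φ − θ_1 − θ_2 = -0.0058° (wrapped to (-180°,180°])

-90.004 30.010 -0.006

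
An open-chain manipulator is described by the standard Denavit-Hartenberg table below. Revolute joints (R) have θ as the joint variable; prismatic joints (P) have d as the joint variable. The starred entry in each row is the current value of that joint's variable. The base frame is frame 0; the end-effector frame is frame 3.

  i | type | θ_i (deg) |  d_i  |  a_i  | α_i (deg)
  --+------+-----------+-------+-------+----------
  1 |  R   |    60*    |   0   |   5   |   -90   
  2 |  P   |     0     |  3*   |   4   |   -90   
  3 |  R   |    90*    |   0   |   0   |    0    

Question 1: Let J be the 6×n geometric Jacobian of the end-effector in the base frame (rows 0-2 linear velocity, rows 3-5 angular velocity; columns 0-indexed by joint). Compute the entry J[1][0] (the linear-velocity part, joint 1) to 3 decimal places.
1.902

axis z_0 = ẑ; lever o_n−o_0 = (1.9019,9.2942,0.0000)
cross product → J_v[:, 0] = (-9.2942,1.9019,0.0000)
J_ω[:, 0] = z_0
entry J[1][0] = 1.9019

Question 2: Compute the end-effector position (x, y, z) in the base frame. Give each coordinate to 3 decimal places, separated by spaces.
after link 1: o_1 = (2.5000, 4.3301, 0.0000)
after link 2: o_2 = (1.9019, 9.2942, 0.0000)
after link 3: o_3 = (1.9019, 9.2942, 0.0000)

1.902 9.294 0.000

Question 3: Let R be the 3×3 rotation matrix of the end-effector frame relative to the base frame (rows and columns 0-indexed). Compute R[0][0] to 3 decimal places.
End-effector x-axis (col 0 of R) = (0.8660,-0.5000,-0.0000)
R[0][0] = 0.8660

0.866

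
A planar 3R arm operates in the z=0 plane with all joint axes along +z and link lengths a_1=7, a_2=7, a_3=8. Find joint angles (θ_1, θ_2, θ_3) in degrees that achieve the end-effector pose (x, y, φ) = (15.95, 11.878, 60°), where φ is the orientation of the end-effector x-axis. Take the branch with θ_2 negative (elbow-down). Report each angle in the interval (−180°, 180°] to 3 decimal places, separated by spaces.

44.997 -44.995 59.998

wrist centre = target − a_3·(cos φ, sin φ) = (11.9500, 4.9498)
cos θ_2 = (167.3030−7²−7²)/(2·7·7) = 0.7072; θ_2 = -44.9946° (elbow-down)
β = atan2(4.9498,11.9500) = 22.4998°; ψ = atan2(-4.9493,11.9502) = -22.4973°
θ_1 = β − ψ = 44.9971°
θ_3 = φ − θ_1 − θ_2 = 59.9975° (wrapped to (-180°,180°])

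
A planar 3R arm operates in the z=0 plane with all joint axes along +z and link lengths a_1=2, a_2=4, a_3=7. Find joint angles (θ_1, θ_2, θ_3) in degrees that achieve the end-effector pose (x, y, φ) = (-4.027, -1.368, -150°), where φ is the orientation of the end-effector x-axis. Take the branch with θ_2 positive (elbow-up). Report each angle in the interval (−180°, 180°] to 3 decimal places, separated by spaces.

-59.987 134.995 134.993

wrist centre = target − a_3·(cos φ, sin φ) = (2.0352, 2.1320)
cos θ_2 = (8.6874−2²−4²)/(2·2·4) = -0.7070; θ_2 = 134.9945° (elbow-up)
β = atan2(2.1320,2.0352) = 46.3310°; ψ = atan2(2.8287,-0.8282) = 106.3184°
θ_1 = β − ψ = -59.9874°
θ_3 = φ − θ_1 − θ_2 = 134.9929° (wrapped to (-180°,180°])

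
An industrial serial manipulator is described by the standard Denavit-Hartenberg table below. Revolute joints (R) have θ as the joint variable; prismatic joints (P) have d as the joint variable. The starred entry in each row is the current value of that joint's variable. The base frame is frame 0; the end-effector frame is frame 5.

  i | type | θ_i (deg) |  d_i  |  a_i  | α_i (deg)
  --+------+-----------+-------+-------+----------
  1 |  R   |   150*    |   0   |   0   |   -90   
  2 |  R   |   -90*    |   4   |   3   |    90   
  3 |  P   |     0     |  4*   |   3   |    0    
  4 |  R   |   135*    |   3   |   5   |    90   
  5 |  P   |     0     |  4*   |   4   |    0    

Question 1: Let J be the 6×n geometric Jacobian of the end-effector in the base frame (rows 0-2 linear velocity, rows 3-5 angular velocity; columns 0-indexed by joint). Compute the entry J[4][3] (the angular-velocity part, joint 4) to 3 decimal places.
axis z_3 = (0.8660,-0.5000,0.0000); lever o_n−o_3 = (-1.9981,-9.4608,-3.5355)
cross product → J_v[:, 3] = (1.7678,3.0619,-9.1924)
J_ω[:, 3] = z_3
entry J[4][3] = -0.5000

-0.500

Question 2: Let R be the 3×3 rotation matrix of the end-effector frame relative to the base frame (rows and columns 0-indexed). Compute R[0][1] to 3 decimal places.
0.866

End-effector y-axis (col 1 of R) = (0.8660,-0.5000,0.0000)
R[0][1] = 0.8660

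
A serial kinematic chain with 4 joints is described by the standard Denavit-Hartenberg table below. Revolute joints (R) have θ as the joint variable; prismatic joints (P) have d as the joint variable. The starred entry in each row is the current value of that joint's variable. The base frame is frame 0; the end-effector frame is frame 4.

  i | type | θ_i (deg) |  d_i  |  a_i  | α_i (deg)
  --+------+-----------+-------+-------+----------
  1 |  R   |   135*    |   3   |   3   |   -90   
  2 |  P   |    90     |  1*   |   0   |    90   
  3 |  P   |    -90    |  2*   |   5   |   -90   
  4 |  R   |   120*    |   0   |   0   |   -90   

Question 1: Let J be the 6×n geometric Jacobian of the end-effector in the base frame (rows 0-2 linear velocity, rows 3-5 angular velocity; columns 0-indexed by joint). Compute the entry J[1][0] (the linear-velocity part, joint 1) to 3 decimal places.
-0.707

axis z_0 = ẑ; lever o_n−o_0 = (-0.7071,6.3640,3.0000)
cross product → J_v[:, 0] = (-6.3640,-0.7071,0.0000)
J_ω[:, 0] = z_0
entry J[1][0] = -0.7071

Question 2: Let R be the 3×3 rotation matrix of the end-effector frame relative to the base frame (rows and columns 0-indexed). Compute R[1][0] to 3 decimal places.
-0.966

End-effector x-axis (col 0 of R) = (0.2588,-0.9659,-0.0000)
R[1][0] = -0.9659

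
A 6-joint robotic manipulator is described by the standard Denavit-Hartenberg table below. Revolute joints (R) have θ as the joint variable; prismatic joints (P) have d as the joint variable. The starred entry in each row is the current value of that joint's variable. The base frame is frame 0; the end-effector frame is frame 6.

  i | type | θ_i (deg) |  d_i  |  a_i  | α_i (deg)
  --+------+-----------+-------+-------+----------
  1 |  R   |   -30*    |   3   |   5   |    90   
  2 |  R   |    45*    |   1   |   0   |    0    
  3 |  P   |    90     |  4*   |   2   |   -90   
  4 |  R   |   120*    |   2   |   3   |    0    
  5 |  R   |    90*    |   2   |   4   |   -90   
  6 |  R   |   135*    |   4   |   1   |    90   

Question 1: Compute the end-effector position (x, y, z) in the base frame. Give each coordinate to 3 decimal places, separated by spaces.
-1.227 -7.966 0.423

after link 1: o_1 = (4.3301, -2.5000, 3.0000)
after link 2: o_2 = (3.8301, -3.3660, 3.0000)
after link 3: o_3 = (0.6054, -6.1230, 4.4142)
after link 4: o_4 = (1.5982, -3.6962, 1.9393)
after link 5: o_5 = (1.4948, -5.9459, -1.9244)
after link 6: o_6 = (-1.2272, -7.9661, 0.4229)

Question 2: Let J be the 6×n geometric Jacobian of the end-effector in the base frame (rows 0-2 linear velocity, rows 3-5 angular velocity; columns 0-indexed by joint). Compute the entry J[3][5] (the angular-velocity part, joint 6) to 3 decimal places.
axis z_5 = (-0.7392,-0.5732,0.3536); lever o_n−o_5 = (-2.7220,-2.0202,2.3472)
cross product → J_v[:, 5] = (-0.6312,0.7727,-0.0670)
J_ω[:, 5] = z_5
entry J[3][5] = -0.7392

-0.739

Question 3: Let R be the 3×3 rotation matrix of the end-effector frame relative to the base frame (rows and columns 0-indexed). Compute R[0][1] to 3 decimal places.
-0.739

End-effector y-axis (col 1 of R) = (-0.7392,-0.5732,0.3536)
R[0][1] = -0.7392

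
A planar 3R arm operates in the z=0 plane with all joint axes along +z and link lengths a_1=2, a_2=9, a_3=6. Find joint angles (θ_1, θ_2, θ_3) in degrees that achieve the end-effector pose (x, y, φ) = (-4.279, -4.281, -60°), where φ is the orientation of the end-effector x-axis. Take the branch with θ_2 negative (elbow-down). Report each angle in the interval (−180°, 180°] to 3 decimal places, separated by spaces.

-44.993 -150.006 134.999

wrist centre = target − a_3·(cos φ, sin φ) = (-7.2790, 0.9152)
cos θ_2 = (53.8213−2²−9²)/(2·2·9) = -0.8661; θ_2 = -150.0055° (elbow-down)
β = atan2(0.9152,-7.2790) = 172.8341°; ψ = atan2(-4.4992,-5.7947) = -142.1726°
θ_1 = β − ψ = 315.0067°
θ_3 = φ − θ_1 − θ_2 = 134.9989° (wrapped to (-180°,180°])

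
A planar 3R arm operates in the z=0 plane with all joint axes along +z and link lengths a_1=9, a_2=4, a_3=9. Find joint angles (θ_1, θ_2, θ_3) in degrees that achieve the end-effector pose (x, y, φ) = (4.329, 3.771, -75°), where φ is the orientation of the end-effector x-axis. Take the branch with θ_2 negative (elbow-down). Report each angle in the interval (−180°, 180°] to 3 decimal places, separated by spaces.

90.000 -29.993 -135.007

wrist centre = target − a_3·(cos φ, sin φ) = (1.9996, 12.4643)
cos θ_2 = (159.3581−9²−4²)/(2·9·4) = 0.8661; θ_2 = -29.9932° (elbow-down)
β = atan2(12.4643,1.9996) = 80.8858°; ψ = atan2(-1.9996,12.4643) = -9.1140°
θ_1 = β − ψ = 89.9998°
θ_3 = φ − θ_1 − θ_2 = -135.0066° (wrapped to (-180°,180°])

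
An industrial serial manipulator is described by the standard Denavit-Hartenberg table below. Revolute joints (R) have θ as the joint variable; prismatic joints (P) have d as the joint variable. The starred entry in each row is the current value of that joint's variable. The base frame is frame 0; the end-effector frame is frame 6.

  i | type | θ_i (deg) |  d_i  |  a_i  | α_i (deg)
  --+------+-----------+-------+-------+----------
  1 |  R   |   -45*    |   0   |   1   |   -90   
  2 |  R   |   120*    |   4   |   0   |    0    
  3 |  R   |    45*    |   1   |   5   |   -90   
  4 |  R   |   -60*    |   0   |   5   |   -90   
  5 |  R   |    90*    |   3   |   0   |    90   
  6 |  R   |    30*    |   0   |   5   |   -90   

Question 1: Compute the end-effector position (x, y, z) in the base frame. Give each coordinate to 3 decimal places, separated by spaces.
-2.223 11.529 -7.357

after link 1: o_1 = (0.7071, -0.7071, 0.0000)
after link 2: o_2 = (3.5355, 2.1213, 0.0000)
after link 3: o_3 = (0.8276, 6.2435, -1.2941)
after link 4: o_4 = (2.1819, 11.0129, -1.9411)
after link 5: o_5 = (-0.6533, 11.7267, -2.6136)
after link 6: o_6 = (-2.2235, 11.5292, -7.3565)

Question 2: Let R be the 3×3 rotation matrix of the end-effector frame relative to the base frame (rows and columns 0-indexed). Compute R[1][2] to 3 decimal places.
0.298

End-effector z-axis (col 2 of R) = (-0.9100,0.2976,0.2888)
R[1][2] = 0.2976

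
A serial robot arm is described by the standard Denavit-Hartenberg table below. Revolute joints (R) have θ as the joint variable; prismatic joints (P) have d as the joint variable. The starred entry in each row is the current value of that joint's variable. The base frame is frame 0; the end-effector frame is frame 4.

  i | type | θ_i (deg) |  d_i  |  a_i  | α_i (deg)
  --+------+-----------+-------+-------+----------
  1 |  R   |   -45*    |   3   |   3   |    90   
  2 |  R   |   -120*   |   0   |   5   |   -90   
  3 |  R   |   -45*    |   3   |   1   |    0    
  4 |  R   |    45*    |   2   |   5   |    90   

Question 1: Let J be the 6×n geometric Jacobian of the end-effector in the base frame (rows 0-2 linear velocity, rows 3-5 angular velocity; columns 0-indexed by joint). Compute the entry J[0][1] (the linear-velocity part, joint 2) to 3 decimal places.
8.325

axis z_1 = (-0.7071,-0.7071,0.0000); lever o_n−o_1 = (-1.2237,0.2237,-11.7726)
cross product → J_v[:, 1] = (8.3245,-8.3245,-1.0234)
J_ω[:, 1] = z_1
entry J[0][1] = 8.3245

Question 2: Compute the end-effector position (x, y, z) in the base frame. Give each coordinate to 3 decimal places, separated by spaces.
after link 1: o_1 = (2.1213, -2.1213, 3.0000)
after link 2: o_2 = (0.3536, -0.3536, -1.3301)
after link 3: o_3 = (1.4407, -2.4407, -3.4425)
after link 4: o_4 = (0.8976, -1.8976, -8.7726)

0.898 -1.898 -8.773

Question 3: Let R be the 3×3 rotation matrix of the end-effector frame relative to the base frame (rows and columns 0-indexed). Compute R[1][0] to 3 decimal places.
0.354

End-effector x-axis (col 0 of R) = (-0.3536,0.3536,-0.8660)
R[1][0] = 0.3536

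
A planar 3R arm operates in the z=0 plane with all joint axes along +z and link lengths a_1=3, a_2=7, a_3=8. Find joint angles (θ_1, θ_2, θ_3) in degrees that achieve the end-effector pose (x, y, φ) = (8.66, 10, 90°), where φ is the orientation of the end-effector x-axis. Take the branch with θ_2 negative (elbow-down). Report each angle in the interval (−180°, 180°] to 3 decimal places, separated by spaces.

56.013 -60.007 93.994

wrist centre = target − a_3·(cos φ, sin φ) = (8.6600, 2.0000)
cos θ_2 = (78.9956−3²−7²)/(2·3·7) = 0.4999; θ_2 = -60.0069° (elbow-down)
β = atan2(2.0000,8.6600) = 13.0043°; ψ = atan2(-6.0626,6.4993) = -43.0091°
θ_1 = β − ψ = 56.0134°
θ_3 = φ − θ_1 − θ_2 = 93.9935° (wrapped to (-180°,180°])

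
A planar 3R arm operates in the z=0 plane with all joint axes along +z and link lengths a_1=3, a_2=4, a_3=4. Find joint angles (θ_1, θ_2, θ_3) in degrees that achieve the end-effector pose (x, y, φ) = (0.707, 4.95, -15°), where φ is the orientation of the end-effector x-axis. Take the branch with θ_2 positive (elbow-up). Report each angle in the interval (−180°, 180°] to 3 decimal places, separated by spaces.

wrist centre = target − a_3·(cos φ, sin φ) = (-3.1567, 5.9853)
cos θ_2 = (45.7883−3²−4²)/(2·3·4) = 0.8662; θ_2 = 29.9823° (elbow-up)
β = atan2(5.9853,-3.1567) = 117.8077°; ψ = atan2(1.9989,6.4647) = 17.1819°
θ_1 = β − ψ = 100.6257°
θ_3 = φ − θ_1 − θ_2 = -145.6081° (wrapped to (-180°,180°])

100.626 29.982 -145.608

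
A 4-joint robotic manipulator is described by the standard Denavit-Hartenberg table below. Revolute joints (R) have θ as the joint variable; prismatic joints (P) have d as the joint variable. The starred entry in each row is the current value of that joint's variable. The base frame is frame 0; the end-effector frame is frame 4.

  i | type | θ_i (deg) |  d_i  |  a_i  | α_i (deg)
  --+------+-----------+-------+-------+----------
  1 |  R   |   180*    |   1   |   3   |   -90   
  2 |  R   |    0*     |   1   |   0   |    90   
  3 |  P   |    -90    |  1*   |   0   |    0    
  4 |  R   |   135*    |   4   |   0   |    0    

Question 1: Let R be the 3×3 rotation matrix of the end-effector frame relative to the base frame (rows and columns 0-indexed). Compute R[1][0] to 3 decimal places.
-0.707

End-effector x-axis (col 0 of R) = (-0.7071,-0.7071,0.0000)
R[1][0] = -0.7071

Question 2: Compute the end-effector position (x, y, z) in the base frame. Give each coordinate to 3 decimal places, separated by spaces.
-3.000 -1.000 6.000

after link 1: o_1 = (-3.0000, 0.0000, 1.0000)
after link 2: o_2 = (-3.0000, -1.0000, 1.0000)
after link 3: o_3 = (-3.0000, -1.0000, 2.0000)
after link 4: o_4 = (-3.0000, -1.0000, 6.0000)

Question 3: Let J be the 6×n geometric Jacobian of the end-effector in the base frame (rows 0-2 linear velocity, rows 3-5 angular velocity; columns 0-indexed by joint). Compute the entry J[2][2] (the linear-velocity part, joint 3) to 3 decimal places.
prismatic axis z_2 = (0.0000,0.0000,1.0000)
J_v[:, 2] = z_2; J_ω[:, 2] = (0,0,0)
entry J[2][2] = 1.0000

1.000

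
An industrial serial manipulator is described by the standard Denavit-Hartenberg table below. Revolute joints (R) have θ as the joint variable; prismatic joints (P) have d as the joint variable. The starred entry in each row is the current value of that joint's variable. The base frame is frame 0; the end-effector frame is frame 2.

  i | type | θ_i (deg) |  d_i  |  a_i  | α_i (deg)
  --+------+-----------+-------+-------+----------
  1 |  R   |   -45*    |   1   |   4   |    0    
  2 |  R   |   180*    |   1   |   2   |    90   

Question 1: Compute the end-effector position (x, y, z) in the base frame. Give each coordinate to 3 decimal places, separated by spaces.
after link 1: o_1 = (2.8284, -2.8284, 1.0000)
after link 2: o_2 = (1.4142, -1.4142, 2.0000)

1.414 -1.414 2.000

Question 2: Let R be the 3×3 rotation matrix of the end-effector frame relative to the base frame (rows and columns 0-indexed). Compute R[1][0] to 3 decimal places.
End-effector x-axis (col 0 of R) = (-0.7071,0.7071,0.0000)
R[1][0] = 0.7071

0.707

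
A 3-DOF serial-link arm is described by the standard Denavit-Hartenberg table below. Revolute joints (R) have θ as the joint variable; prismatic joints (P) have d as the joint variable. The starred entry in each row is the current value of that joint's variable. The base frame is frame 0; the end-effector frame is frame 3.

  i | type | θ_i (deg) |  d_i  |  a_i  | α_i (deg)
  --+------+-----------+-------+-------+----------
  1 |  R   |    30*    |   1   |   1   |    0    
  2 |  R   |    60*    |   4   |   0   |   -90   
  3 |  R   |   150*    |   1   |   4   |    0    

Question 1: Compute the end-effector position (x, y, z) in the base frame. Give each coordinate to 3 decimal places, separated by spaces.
-0.134 -2.964 3.000

after link 1: o_1 = (0.8660, 0.5000, 1.0000)
after link 2: o_2 = (0.8660, 0.5000, 5.0000)
after link 3: o_3 = (-0.1340, -2.9641, 3.0000)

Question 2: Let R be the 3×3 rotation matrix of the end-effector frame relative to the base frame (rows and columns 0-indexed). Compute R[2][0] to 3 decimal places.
-0.500

End-effector x-axis (col 0 of R) = (-0.0000,-0.8660,-0.5000)
R[2][0] = -0.5000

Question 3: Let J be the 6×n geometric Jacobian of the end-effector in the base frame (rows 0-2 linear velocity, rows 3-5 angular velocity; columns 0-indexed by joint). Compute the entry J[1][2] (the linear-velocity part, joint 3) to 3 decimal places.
-2.000

axis z_2 = (-1.0000,0.0000,0.0000); lever o_n−o_2 = (-1.0000,-3.4641,-2.0000)
cross product → J_v[:, 2] = (-0.0000,-2.0000,3.4641)
J_ω[:, 2] = z_2
entry J[1][2] = -2.0000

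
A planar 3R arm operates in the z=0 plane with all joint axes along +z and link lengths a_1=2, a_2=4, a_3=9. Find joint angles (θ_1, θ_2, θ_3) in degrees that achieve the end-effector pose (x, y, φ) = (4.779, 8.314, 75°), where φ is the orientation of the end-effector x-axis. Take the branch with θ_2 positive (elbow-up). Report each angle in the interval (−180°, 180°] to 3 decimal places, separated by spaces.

-134.998 149.993 60.005

wrist centre = target − a_3·(cos φ, sin φ) = (2.4496, -0.3793)
cos θ_2 = (6.1446−2²−4²)/(2·2·4) = -0.8660; θ_2 = 149.9930° (elbow-up)
β = atan2(-0.3793,2.4496) = -8.8025°; ψ = atan2(2.0004,-1.4639) = 126.1957°
θ_1 = β − ψ = -134.9982°
θ_3 = φ − θ_1 − θ_2 = 60.0052° (wrapped to (-180°,180°])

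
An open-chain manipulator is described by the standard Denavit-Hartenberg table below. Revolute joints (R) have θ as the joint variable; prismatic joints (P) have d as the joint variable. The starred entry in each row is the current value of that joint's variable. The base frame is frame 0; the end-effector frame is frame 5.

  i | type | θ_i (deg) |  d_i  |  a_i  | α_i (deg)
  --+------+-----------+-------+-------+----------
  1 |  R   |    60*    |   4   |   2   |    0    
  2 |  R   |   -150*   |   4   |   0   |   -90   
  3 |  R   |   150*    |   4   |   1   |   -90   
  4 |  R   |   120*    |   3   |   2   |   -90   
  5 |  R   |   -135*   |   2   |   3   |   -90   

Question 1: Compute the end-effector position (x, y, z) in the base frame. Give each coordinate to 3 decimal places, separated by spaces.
6.105 3.711 12.771

after link 1: o_1 = (1.0000, 1.7321, 4.0000)
after link 2: o_2 = (1.0000, 1.7321, 8.0000)
after link 3: o_3 = (5.0000, 2.5981, 7.5000)
after link 4: o_4 = (3.2679, 3.2321, 10.5981)
after link 5: o_5 = (6.1051, 3.7113, 12.7709)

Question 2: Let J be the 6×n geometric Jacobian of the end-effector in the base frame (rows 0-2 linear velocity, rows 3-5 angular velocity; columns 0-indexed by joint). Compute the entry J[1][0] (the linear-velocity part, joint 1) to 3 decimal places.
axis z_0 = ẑ; lever o_n−o_0 = (6.1051,3.7113,12.7709)
cross product → J_v[:, 0] = (-3.7113,6.1051,0.0000)
J_ω[:, 0] = z_0
entry J[1][0] = 6.1051

6.105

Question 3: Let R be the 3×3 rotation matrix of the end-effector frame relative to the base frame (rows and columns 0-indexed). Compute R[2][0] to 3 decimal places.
0.436

End-effector x-axis (col 0 of R) = (0.6124,0.6597,0.4356)
R[2][0] = 0.4356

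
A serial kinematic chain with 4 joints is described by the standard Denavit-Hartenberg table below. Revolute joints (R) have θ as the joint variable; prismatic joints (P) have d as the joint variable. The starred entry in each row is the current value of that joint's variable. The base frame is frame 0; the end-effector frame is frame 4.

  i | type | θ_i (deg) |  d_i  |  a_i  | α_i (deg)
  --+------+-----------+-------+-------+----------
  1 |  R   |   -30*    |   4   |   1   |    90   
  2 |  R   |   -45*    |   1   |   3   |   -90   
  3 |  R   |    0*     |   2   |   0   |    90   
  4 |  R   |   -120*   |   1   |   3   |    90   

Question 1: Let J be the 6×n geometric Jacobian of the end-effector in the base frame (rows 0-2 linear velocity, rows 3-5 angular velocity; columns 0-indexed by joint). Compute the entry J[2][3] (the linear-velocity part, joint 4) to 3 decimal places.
axis z_3 = (-0.5000,-0.8660,0.0000); lever o_n−o_3 = (-3.0095,0.5829,-0.7765)
cross product → J_v[:, 3] = (0.6724,-0.3882,-2.8978)
J_ω[:, 3] = z_3
entry J[2][3] = -2.8978

-2.898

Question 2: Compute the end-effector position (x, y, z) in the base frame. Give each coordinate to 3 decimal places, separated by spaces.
after link 1: o_1 = (0.8660, -0.5000, 4.0000)
after link 2: o_2 = (2.2031, -2.4267, 1.8787)
after link 3: o_3 = (3.4279, -3.1338, 3.2929)
after link 4: o_4 = (0.4183, -2.5509, 2.5164)

0.418 -2.551 2.516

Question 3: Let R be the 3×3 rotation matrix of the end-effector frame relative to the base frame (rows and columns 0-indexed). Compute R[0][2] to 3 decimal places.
-0.224

End-effector z-axis (col 2 of R) = (-0.2241,0.1294,0.9659)
R[0][2] = -0.2241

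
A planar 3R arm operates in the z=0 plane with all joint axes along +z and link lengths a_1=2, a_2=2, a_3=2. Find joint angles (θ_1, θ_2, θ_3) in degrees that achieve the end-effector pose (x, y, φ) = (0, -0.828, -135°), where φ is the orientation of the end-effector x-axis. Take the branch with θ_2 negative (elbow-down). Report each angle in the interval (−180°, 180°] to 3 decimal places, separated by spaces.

90.012 -134.995 -90.017

wrist centre = target − a_3·(cos φ, sin φ) = (1.4142, 0.5862)
cos θ_2 = (2.3436−2²−2²)/(2·2·2) = -0.7070; θ_2 = -134.9949° (elbow-down)
β = atan2(0.5862,1.4142) = 22.5148°; ψ = atan2(-1.4143,0.5859) = -67.4975°
θ_1 = β − ψ = 90.0122°
θ_3 = φ − θ_1 − θ_2 = -90.0173° (wrapped to (-180°,180°])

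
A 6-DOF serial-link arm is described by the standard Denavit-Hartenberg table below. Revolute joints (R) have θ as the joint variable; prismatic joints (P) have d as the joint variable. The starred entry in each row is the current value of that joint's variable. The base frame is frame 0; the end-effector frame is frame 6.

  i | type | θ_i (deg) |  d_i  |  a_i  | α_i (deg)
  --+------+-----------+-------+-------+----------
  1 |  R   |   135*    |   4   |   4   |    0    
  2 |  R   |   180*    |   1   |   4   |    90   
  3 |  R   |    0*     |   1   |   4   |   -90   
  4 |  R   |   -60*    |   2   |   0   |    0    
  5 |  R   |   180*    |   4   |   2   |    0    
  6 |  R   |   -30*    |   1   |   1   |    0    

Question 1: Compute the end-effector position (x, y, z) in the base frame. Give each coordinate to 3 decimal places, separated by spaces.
3.346 -0.897 12.000

after link 1: o_1 = (-2.8284, 2.8284, 4.0000)
after link 2: o_2 = (-0.0000, -0.0000, 5.0000)
after link 3: o_3 = (2.1213, -3.5355, 5.0000)
after link 4: o_4 = (2.1213, -3.5355, 7.0000)
after link 5: o_5 = (2.6390, -1.6037, 11.0000)
after link 6: o_6 = (3.3461, -0.8966, 12.0000)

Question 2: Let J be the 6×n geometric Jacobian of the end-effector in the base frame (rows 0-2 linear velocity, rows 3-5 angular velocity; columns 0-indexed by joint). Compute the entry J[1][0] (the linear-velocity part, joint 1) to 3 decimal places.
axis z_0 = ẑ; lever o_n−o_0 = (3.3461,-0.8966,12.0000)
cross product → J_v[:, 0] = (0.8966,3.3461,-0.0000)
J_ω[:, 0] = z_0
entry J[1][0] = 3.3461

3.346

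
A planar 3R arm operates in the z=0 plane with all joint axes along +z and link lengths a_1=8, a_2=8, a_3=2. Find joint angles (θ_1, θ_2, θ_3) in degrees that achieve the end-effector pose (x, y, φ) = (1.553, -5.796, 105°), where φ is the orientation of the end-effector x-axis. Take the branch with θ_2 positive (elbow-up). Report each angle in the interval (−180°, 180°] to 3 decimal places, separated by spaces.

wrist centre = target − a_3·(cos φ, sin φ) = (2.0706, -7.7279)
cos θ_2 = (64.0072−8²−8²)/(2·8·8) = -0.4999; θ_2 = 119.9963° (elbow-up)
β = atan2(-7.7279,2.0706) = -75.0002°; ψ = atan2(6.9285,4.0005) = 59.9981°
θ_1 = β − ψ = -134.9984°
θ_3 = φ − θ_1 − θ_2 = 120.0021° (wrapped to (-180°,180°])

-134.998 119.996 120.002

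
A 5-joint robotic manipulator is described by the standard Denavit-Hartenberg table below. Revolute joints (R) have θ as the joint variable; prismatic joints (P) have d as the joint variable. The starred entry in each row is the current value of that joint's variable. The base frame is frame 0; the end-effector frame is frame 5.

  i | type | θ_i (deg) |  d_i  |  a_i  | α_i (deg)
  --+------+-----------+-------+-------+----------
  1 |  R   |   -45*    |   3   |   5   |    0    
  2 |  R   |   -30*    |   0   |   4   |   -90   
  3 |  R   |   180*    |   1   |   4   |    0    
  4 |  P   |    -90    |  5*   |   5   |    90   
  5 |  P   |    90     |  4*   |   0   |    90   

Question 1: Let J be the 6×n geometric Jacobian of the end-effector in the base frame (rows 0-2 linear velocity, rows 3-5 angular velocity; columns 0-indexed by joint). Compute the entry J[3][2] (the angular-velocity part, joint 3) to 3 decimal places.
0.966

axis z_2 = (0.9659,0.2588,0.0000); lever o_n−o_2 = (5.7956,1.5529,-5.0000)
cross product → J_v[:, 2] = (-1.2941,4.8296,0.0000)
J_ω[:, 2] = z_2
entry J[3][2] = 0.9659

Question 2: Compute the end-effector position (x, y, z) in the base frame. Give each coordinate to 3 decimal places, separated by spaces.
10.366 -5.846 -2.000

after link 1: o_1 = (3.5355, -3.5355, 3.0000)
after link 2: o_2 = (4.5708, -7.3992, 3.0000)
after link 3: o_3 = (4.5015, -3.2767, 3.0000)
after link 4: o_4 = (9.3311, -1.9826, -2.0000)
after link 5: o_5 = (10.3664, -5.8463, -2.0000)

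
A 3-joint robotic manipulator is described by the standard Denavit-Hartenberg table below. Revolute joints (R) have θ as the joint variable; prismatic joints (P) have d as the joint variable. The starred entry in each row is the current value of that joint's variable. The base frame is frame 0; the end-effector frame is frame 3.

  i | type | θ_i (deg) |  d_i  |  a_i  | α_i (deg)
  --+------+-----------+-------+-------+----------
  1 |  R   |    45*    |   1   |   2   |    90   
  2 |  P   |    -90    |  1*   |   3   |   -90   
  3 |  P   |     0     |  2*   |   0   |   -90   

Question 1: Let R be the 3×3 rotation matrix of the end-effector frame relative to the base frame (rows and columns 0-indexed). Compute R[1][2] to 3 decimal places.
0.707

End-effector z-axis (col 2 of R) = (-0.7071,0.7071,-0.0000)
R[1][2] = 0.7071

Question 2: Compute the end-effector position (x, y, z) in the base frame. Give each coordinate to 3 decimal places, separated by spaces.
after link 1: o_1 = (1.4142, 1.4142, 1.0000)
after link 2: o_2 = (2.1213, 0.7071, -2.0000)
after link 3: o_3 = (3.5355, 2.1213, -2.0000)

3.536 2.121 -2.000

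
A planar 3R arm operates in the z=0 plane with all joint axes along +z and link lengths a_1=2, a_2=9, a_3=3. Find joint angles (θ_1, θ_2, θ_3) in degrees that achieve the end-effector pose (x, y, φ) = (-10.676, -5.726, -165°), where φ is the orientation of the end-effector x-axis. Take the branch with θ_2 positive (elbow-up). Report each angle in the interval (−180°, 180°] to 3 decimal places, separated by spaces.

wrist centre = target − a_3·(cos φ, sin φ) = (-7.7782, -4.9495)
cos θ_2 = (84.9987−2²−9²)/(2·2·9) = -0.0000; θ_2 = 90.0020° (elbow-up)
β = atan2(-4.9495,-7.7782) = -147.5300°; ψ = atan2(9.0000,1.9997) = 77.4731°
θ_1 = β − ψ = -225.0032°
θ_3 = φ − θ_1 − θ_2 = -29.9989° (wrapped to (-180°,180°])

134.997 90.002 -29.999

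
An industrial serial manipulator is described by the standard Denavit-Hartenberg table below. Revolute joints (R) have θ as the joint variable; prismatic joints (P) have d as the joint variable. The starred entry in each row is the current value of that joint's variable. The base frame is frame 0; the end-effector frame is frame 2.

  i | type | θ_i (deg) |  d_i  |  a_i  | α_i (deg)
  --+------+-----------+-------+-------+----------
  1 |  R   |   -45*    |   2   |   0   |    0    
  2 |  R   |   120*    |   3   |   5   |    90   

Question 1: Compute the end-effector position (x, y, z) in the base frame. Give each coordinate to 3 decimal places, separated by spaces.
after link 1: o_1 = (0.0000, 0.0000, 2.0000)
after link 2: o_2 = (1.2941, 4.8296, 5.0000)

1.294 4.830 5.000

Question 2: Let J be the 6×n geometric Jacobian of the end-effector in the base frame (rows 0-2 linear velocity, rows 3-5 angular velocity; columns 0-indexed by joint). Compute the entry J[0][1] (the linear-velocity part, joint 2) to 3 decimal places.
axis z_1 = (0.0000,0.0000,1.0000); lever o_n−o_1 = (1.2941,4.8296,3.0000)
cross product → J_v[:, 1] = (-4.8296,1.2941,0.0000)
J_ω[:, 1] = z_1
entry J[0][1] = -4.8296

-4.830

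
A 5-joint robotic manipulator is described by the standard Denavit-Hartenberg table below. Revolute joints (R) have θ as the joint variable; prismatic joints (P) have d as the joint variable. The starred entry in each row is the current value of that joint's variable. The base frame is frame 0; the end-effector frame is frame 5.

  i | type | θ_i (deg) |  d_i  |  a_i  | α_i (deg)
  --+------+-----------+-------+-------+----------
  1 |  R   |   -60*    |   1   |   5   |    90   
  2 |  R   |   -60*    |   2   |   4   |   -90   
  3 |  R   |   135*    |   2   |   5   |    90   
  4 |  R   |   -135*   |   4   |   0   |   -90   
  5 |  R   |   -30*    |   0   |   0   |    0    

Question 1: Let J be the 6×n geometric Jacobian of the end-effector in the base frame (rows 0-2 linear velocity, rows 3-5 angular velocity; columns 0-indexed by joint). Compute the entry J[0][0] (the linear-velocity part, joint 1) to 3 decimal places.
5.074

axis z_0 = ẑ; lever o_n−o_0 = (7.9685,-5.0740,-0.8517)
cross product → J_v[:, 0] = (5.0740,7.9685,-0.0000)
J_ω[:, 0] = z_0
entry J[0][0] = 5.0740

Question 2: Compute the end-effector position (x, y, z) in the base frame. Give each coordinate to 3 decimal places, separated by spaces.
after link 1: o_1 = (2.5000, -4.3301, 1.0000)
after link 2: o_2 = (1.7679, -7.0622, -2.4641)
after link 3: o_3 = (4.8120, -5.2635, 1.5978)
after link 4: o_4 = (7.9685, -5.0740, -0.8517)
after link 5: o_5 = (7.9685, -5.0740, -0.8517)

7.969 -5.074 -0.852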